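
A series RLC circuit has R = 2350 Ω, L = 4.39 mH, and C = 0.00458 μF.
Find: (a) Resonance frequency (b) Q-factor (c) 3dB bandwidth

Step 1 — Resonance: ω₀ = 1/√(LC) = 1/√(0.00439·4.58e-09) = 2.23e+05 rad/s.
Step 2 — f₀ = ω₀/(2π) = 3.549e+04 Hz.
Step 3 — Series Q: Q = ω₀L/R = 2.23e+05·0.00439/2350 = 0.4166.
Step 4 — Bandwidth: Δω = ω₀/Q = 5.353e+05 rad/s; BW = Δω/(2π) = 8.52e+04 Hz.

(a) f₀ = 3.549e+04 Hz  (b) Q = 0.4166  (c) BW = 8.52e+04 Hz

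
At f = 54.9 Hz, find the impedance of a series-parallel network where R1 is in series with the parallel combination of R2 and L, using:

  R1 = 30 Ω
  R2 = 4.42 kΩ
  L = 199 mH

Step 1 — Angular frequency: ω = 2π·f = 2π·54.9 = 344.9 rad/s.
Step 2 — Component impedances:
  R1: Z = R = 30 Ω
  R2: Z = R = 4420 Ω
  L: Z = jωL = j·344.9·0.199 = 0 + j68.64 Ω
Step 3 — Parallel branch: R2 || L = 1/(1/R2 + 1/L) = 1.066 + j68.63 Ω.
Step 4 — Series with R1: Z_total = R1 + (R2 || L) = 31.07 + j68.63 Ω = 75.33∠65.6° Ω.

Z = 31.07 + j68.63 Ω = 75.33∠65.6° Ω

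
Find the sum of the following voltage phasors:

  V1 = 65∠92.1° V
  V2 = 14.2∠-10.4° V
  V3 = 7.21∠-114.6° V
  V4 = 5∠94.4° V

Step 1 — Convert each phasor to rectangular form:
  V1 = 65·(cos(92.1°) + j·sin(92.1°)) = -2.382 + j64.96 V
  V2 = 14.2·(cos(-10.4°) + j·sin(-10.4°)) = 13.97 - j2.563 V
  V3 = 7.21·(cos(-114.6°) + j·sin(-114.6°)) = -3.001 - j6.556 V
  V4 = 5·(cos(94.4°) + j·sin(94.4°)) = -0.3836 + j4.985 V
Step 2 — Sum components: V_total = 8.2 + j60.82 V.
Step 3 — Convert to polar: |V_total| = 61.37 V, ∠V_total = 82.3°.

V_total = 61.37∠82.3° V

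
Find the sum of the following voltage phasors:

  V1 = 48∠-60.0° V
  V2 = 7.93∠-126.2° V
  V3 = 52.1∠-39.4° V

Step 1 — Convert each phasor to rectangular form:
  V1 = 48·(cos(-60.0°) + j·sin(-60.0°)) = 24 - j41.57 V
  V2 = 7.93·(cos(-126.2°) + j·sin(-126.2°)) = -4.684 - j6.399 V
  V3 = 52.1·(cos(-39.4°) + j·sin(-39.4°)) = 40.26 - j33.07 V
Step 2 — Sum components: V_total = 59.58 - j81.04 V.
Step 3 — Convert to polar: |V_total| = 100.6 V, ∠V_total = -53.7°.

V_total = 100.6∠-53.7° V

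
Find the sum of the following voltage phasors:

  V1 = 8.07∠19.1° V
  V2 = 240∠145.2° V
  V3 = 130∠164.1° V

Step 1 — Convert each phasor to rectangular form:
  V1 = 8.07·(cos(19.1°) + j·sin(19.1°)) = 7.626 + j2.641 V
  V2 = 240·(cos(145.2°) + j·sin(145.2°)) = -197.1 + j137 V
  V3 = 130·(cos(164.1°) + j·sin(164.1°)) = -125 + j35.61 V
Step 2 — Sum components: V_total = -314.5 + j175.2 V.
Step 3 — Convert to polar: |V_total| = 360 V, ∠V_total = 150.9°.

V_total = 360∠150.9° V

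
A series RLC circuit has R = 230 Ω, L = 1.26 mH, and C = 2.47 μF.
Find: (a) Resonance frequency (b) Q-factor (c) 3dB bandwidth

Step 1 — Resonance condition Im(Z)=0 gives ω₀ = 1/√(LC).
Step 2 — ω₀ = 1/√(0.00126·2.47e-06) = 1.793e+04 rad/s.
Step 3 — f₀ = ω₀/(2π) = 2853 Hz.
Step 4 — Series Q: Q = ω₀L/R = 1.793e+04·0.00126/230 = 0.0982.
Step 5 — 3dB bandwidth: Δω = ω₀/Q = 1.825e+05 rad/s; BW = Δω/(2π) = 2.905e+04 Hz.

(a) f₀ = 2853 Hz  (b) Q = 0.0982  (c) BW = 2.905e+04 Hz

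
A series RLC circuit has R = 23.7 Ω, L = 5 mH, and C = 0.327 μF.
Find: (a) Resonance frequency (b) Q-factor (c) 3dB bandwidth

Step 1 — Resonance condition Im(Z)=0 gives ω₀ = 1/√(LC).
Step 2 — ω₀ = 1/√(0.005·3.27e-07) = 2.473e+04 rad/s.
Step 3 — f₀ = ω₀/(2π) = 3936 Hz.
Step 4 — Series Q: Q = ω₀L/R = 2.473e+04·0.005/23.7 = 5.218.
Step 5 — 3dB bandwidth: Δω = ω₀/Q = 4740 rad/s; BW = Δω/(2π) = 754.4 Hz.

(a) f₀ = 3936 Hz  (b) Q = 5.218  (c) BW = 754.4 Hz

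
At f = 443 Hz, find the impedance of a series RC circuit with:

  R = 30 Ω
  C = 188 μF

Step 1 — Angular frequency: ω = 2π·f = 2π·443 = 2783 rad/s.
Step 2 — Component impedances:
  R: Z = R = 30 Ω
  C: Z = 1/(jωC) = -j/(ω·C) = 0 - j1.911 Ω
Step 3 — Series combination: Z_total = R + C = 30 - j1.911 Ω = 30.06∠-3.6° Ω.

Z = 30 - j1.911 Ω = 30.06∠-3.6° Ω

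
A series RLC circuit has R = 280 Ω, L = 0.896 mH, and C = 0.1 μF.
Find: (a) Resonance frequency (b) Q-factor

Step 1 — Resonance condition Im(Z)=0 gives ω₀ = 1/√(LC).
Step 2 — ω₀ = 1/√(0.000896·1e-07) = 1.056e+05 rad/s.
Step 3 — f₀ = ω₀/(2π) = 1.681e+04 Hz.
Step 4 — Series Q: Q = ω₀L/R = 1.056e+05·0.000896/280 = 0.3381.

(a) f₀ = 1.681e+04 Hz  (b) Q = 0.3381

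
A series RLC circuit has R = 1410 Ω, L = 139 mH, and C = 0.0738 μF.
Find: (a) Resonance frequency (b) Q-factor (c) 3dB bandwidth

Step 1 — Resonance: ω₀ = 1/√(LC) = 1/√(0.139·7.38e-08) = 9873 rad/s.
Step 2 — f₀ = ω₀/(2π) = 1571 Hz.
Step 3 — Series Q: Q = ω₀L/R = 9873·0.139/1410 = 0.9733.
Step 4 — Bandwidth: Δω = ω₀/Q = 1.014e+04 rad/s; BW = Δω/(2π) = 1614 Hz.

(a) f₀ = 1571 Hz  (b) Q = 0.9733  (c) BW = 1614 Hz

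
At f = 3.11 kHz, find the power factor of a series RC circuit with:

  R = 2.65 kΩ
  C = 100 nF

Step 1 — Angular frequency: ω = 2π·f = 2π·3110 = 1.954e+04 rad/s.
Step 2 — Component impedances:
  R: Z = R = 2650 Ω
  C: Z = 1/(jωC) = -j/(ω·C) = 0 - j511.8 Ω
Step 3 — Series combination: Z_total = R + C = 2650 - j511.8 Ω = 2699∠-10.9° Ω.
Step 4 — Power factor: PF = cos(φ) = Re(Z)/|Z| = 2650/2698.96 = 0.9819.
Step 5 — Type: Im(Z) = -511.8 ⇒ leading (phase φ = -10.9°).

PF = 0.9819 (leading, φ = -10.9°)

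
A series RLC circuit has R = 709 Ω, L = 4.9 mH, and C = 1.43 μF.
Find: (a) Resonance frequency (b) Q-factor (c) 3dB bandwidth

Step 1 — Resonance condition Im(Z)=0 gives ω₀ = 1/√(LC).
Step 2 — ω₀ = 1/√(0.0049·1.43e-06) = 1.195e+04 rad/s.
Step 3 — f₀ = ω₀/(2π) = 1901 Hz.
Step 4 — Series Q: Q = ω₀L/R = 1.195e+04·0.0049/709 = 0.08256.
Step 5 — 3dB bandwidth: Δω = ω₀/Q = 1.447e+05 rad/s; BW = Δω/(2π) = 2.303e+04 Hz.

(a) f₀ = 1901 Hz  (b) Q = 0.08256  (c) BW = 2.303e+04 Hz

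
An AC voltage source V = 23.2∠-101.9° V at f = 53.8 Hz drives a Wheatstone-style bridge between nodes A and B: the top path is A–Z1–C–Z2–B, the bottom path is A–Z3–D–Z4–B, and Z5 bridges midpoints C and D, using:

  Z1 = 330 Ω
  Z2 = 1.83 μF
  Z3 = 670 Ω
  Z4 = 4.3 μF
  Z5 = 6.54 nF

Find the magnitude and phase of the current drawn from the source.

Step 1 — Angular frequency: ω = 2π·f = 2π·53.8 = 338 rad/s.
Step 2 — Component impedances:
  Z1: Z = R = 330 Ω
  Z2: Z = 1/(jωC) = -j/(ω·C) = 0 - j1617 Ω
  Z3: Z = R = 670 Ω
  Z4: Z = 1/(jωC) = -j/(ω·C) = 0 - j688 Ω
  Z5: Z = 1/(jωC) = -j/(ω·C) = 0 - j4.523e+05 Ω
Step 3 — Bridge requires nodal analysis (the Z5 bridge couples midpoints C and D, so the two paths cannot be reduced to a simple series/parallel combination). Setting node B to ground and injecting 1 A at node A, the 3-node admittance system at A, C, D solves to V_A = Z_AB = 337 - j533.2 Ω = 630.7∠-57.7° Ω.
Step 4 — Source phasor: V = 23.2∠-101.9° V = -4.784 - j22.7 V.
Step 5 — Ohm's law: I = V / Z_total = (-4.784 - j22.7) / (337 - j533.2) = 0.02637 - j0.02564 A.
Step 6 — Convert to polar: |I| = 0.03678 A, ∠I = -44.2°.

I = 0.03678∠-44.2° A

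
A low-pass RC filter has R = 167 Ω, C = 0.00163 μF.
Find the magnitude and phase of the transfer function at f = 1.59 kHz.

Step 1 — Angular frequency: ω = 2π·1590 = 9990 rad/s.
Step 2 — Transfer function: H(jω) = 1/(1 + jωRC).
Step 3 — Denominator: 1 + jωRC = 1 + j·9990·167·1.63e-09 = 1 + j0.002719.
Step 4 — H = 1 - j0.002719.
Step 5 — Magnitude: |H| = 1 (-0.0 dB); phase: φ = -0.2°.

|H| = 1 (-0.0 dB), φ = -0.2°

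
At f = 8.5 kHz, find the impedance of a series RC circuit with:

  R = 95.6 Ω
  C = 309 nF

Step 1 — Angular frequency: ω = 2π·f = 2π·8500 = 5.341e+04 rad/s.
Step 2 — Component impedances:
  R: Z = R = 95.6 Ω
  C: Z = 1/(jωC) = -j/(ω·C) = 0 - j60.6 Ω
Step 3 — Series combination: Z_total = R + C = 95.6 - j60.6 Ω = 113.2∠-32.4° Ω.

Z = 95.6 - j60.6 Ω = 113.2∠-32.4° Ω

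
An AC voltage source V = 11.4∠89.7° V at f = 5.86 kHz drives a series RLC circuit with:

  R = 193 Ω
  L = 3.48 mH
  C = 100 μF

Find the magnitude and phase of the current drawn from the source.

Step 1 — Angular frequency: ω = 2π·f = 2π·5860 = 3.682e+04 rad/s.
Step 2 — Component impedances:
  R: Z = R = 193 Ω
  L: Z = jωL = j·3.682e+04·0.00348 = 0 + j128.1 Ω
  C: Z = 1/(jωC) = -j/(ω·C) = 0 - j0.2716 Ω
Step 3 — Series combination: Z_total = R + L + C = 193 + j127.9 Ω = 231.5∠33.5° Ω.
Step 4 — Source phasor: V = 11.4∠89.7° V = 0.05969 + j11.4 V.
Step 5 — Ohm's law: I = V / Z_total = (0.05969 + j11.4) / (193 + j127.9) = 0.02741 + j0.04091 A.
Step 6 — Convert to polar: |I| = 0.04924 A, ∠I = 56.2°.

I = 0.04924∠56.2° A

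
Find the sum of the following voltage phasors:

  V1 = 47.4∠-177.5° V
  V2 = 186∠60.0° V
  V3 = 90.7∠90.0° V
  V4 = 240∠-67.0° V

Step 1 — Convert each phasor to rectangular form:
  V1 = 47.4·(cos(-177.5°) + j·sin(-177.5°)) = -47.35 - j2.068 V
  V2 = 186·(cos(60.0°) + j·sin(60.0°)) = 93 + j161.1 V
  V3 = 90.7·(cos(90.0°) + j·sin(90.0°)) = 0 + j90.7 V
  V4 = 240·(cos(-67.0°) + j·sin(-67.0°)) = 93.78 - j220.9 V
Step 2 — Sum components: V_total = 139.4 + j28.79 V.
Step 3 — Convert to polar: |V_total| = 142.4 V, ∠V_total = 11.7°.

V_total = 142.4∠11.7° V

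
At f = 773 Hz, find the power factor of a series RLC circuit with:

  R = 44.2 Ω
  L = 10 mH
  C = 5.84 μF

Step 1 — Angular frequency: ω = 2π·f = 2π·773 = 4857 rad/s.
Step 2 — Component impedances:
  R: Z = R = 44.2 Ω
  L: Z = jωL = j·4857·0.01 = 0 + j48.57 Ω
  C: Z = 1/(jωC) = -j/(ω·C) = 0 - j35.26 Ω
Step 3 — Series combination: Z_total = R + L + C = 44.2 + j13.31 Ω = 46.16∠16.8° Ω.
Step 4 — Power factor: PF = cos(φ) = Re(Z)/|Z| = 44.2/46.16 = 0.9575.
Step 5 — Type: Im(Z) = 13.31 ⇒ lagging (phase φ = 16.8°).

PF = 0.9575 (lagging, φ = 16.8°)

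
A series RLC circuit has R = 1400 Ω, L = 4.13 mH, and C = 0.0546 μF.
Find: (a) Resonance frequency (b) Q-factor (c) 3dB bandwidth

Step 1 — Resonance condition Im(Z)=0 gives ω₀ = 1/√(LC).
Step 2 — ω₀ = 1/√(0.00413·5.46e-08) = 6.659e+04 rad/s.
Step 3 — f₀ = ω₀/(2π) = 1.06e+04 Hz.
Step 4 — Series Q: Q = ω₀L/R = 6.659e+04·0.00413/1400 = 0.1964.
Step 5 — 3dB bandwidth: Δω = ω₀/Q = 3.39e+05 rad/s; BW = Δω/(2π) = 5.395e+04 Hz.

(a) f₀ = 1.06e+04 Hz  (b) Q = 0.1964  (c) BW = 5.395e+04 Hz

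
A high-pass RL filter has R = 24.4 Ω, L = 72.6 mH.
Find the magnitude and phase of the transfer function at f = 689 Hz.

Step 1 — Angular frequency: ω = 2π·689 = 4329 rad/s.
Step 2 — Transfer function: H(jω) = jωL/(R + jωL).
Step 3 — Numerator jωL = j·314.3; denominator R + jωL = 24.4 + j314.3.
Step 4 — H = 0.994 + j0.07717.
Step 5 — Magnitude: |H| = 0.997 (-0.0 dB); phase: φ = 4.4°.

|H| = 0.997 (-0.0 dB), φ = 4.4°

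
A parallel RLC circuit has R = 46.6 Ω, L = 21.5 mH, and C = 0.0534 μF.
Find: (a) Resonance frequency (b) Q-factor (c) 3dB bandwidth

Step 1 — Resonance: ω₀ = 1/√(LC) = 1/√(0.0215·5.34e-08) = 2.951e+04 rad/s.
Step 2 — f₀ = ω₀/(2π) = 4697 Hz.
Step 3 — Parallel Q: Q = R/(ω₀L) = 46.6/(2.951e+04·0.0215) = 0.07344.
Step 4 — Bandwidth: Δω = ω₀/Q = 4.019e+05 rad/s; BW = Δω/(2π) = 6.396e+04 Hz.

(a) f₀ = 4697 Hz  (b) Q = 0.07344  (c) BW = 6.396e+04 Hz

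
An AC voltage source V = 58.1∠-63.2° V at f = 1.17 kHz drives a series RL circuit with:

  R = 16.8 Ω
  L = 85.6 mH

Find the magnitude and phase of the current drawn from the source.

Step 1 — Angular frequency: ω = 2π·f = 2π·1170 = 7351 rad/s.
Step 2 — Component impedances:
  R: Z = R = 16.8 Ω
  L: Z = jωL = j·7351·0.0856 = 0 + j629.3 Ω
Step 3 — Series combination: Z_total = R + L = 16.8 + j629.3 Ω = 629.5∠88.5° Ω.
Step 4 — Source phasor: V = 58.1∠-63.2° V = 26.2 - j51.86 V.
Step 5 — Ohm's law: I = V / Z_total = (26.2 - j51.86) / (16.8 + j629.3) = -0.08124 - j0.0438 A.
Step 6 — Convert to polar: |I| = 0.0923 A, ∠I = -151.7°.

I = 0.0923∠-151.7° A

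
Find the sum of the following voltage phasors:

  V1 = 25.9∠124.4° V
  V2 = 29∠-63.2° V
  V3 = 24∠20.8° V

Step 1 — Convert each phasor to rectangular form:
  V1 = 25.9·(cos(124.4°) + j·sin(124.4°)) = -14.63 + j21.37 V
  V2 = 29·(cos(-63.2°) + j·sin(-63.2°)) = 13.08 - j25.88 V
  V3 = 24·(cos(20.8°) + j·sin(20.8°)) = 22.44 + j8.523 V
Step 2 — Sum components: V_total = 20.88 + j4.008 V.
Step 3 — Convert to polar: |V_total| = 21.26 V, ∠V_total = 10.9°.

V_total = 21.26∠10.9° V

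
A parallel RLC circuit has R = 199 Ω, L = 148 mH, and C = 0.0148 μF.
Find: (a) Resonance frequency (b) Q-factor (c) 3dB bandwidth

Step 1 — Resonance: ω₀ = 1/√(LC) = 1/√(0.148·1.48e-08) = 2.137e+04 rad/s.
Step 2 — f₀ = ω₀/(2π) = 3401 Hz.
Step 3 — Parallel Q: Q = R/(ω₀L) = 199/(2.137e+04·0.148) = 0.06293.
Step 4 — Bandwidth: Δω = ω₀/Q = 3.395e+05 rad/s; BW = Δω/(2π) = 5.404e+04 Hz.

(a) f₀ = 3401 Hz  (b) Q = 0.06293  (c) BW = 5.404e+04 Hz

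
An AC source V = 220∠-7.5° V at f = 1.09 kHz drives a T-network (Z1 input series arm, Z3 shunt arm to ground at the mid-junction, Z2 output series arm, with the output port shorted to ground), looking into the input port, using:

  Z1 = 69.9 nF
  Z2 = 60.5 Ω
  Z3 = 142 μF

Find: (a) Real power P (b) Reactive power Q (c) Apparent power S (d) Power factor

Step 1 — Angular frequency: ω = 2π·f = 2π·1090 = 6849 rad/s.
Step 2 — Component impedances:
  Z1: Z = 1/(jωC) = -j/(ω·C) = 0 - j2089 Ω
  Z2: Z = R = 60.5 Ω
  Z3: Z = 1/(jωC) = -j/(ω·C) = 0 - j1.028 Ω
Step 3 — With the output port shorted to ground, the output series arm Z2 runs from the junction to ground; the shunt arm Z3 also runs from the junction to ground. They appear in parallel: Z3 || Z2 = 0.01747 - j1.028 Ω.
Step 4 — Series with input arm Z1: Z_in = Z1 + (Z3 || Z2) = 0.01747 - j2090 Ω = 2090∠-90.0° Ω.
Step 5 — Source phasor: V = 220∠-7.5° V = 218.1 - j28.72 V.
Step 6 — Current: I = V / Z = 0.01374 + j0.1044 A = 0.1053∠82.5° A.
Step 7 — Complex power: S = V·I* = 0.0001936 - j23.16 VA.
Step 8 — Real power: P = Re(S) = 0.0001936 W.
Step 9 — Reactive power: Q = Im(S) = -23.16 VAR.
Step 10 — Apparent power: |S| = 23.16 VA.
Step 11 — Power factor: PF = P/|S| = 8.36e-06 (leading).

(a) P = 0.0001936 W  (b) Q = -23.16 VAR  (c) S = 23.16 VA  (d) PF = 8.36e-06 (leading)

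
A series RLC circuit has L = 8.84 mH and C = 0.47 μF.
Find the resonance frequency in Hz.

Step 1 — Resonance condition Im(Z)=0 gives ω₀ = 1/√(LC).
Step 2 — ω₀ = 1/√(0.00884·4.7e-07) = 1.551e+04 rad/s.
Step 3 — f₀ = ω₀/(2π) = 2469 Hz.

f₀ = 2469 Hz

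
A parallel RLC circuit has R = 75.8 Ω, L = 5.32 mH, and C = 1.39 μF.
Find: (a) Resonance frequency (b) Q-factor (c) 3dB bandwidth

Step 1 — Resonance: ω₀ = 1/√(LC) = 1/√(0.00532·1.39e-06) = 1.163e+04 rad/s.
Step 2 — f₀ = ω₀/(2π) = 1851 Hz.
Step 3 — Parallel Q: Q = R/(ω₀L) = 75.8/(1.163e+04·0.00532) = 1.225.
Step 4 — Bandwidth: Δω = ω₀/Q = 9491 rad/s; BW = Δω/(2π) = 1511 Hz.

(a) f₀ = 1851 Hz  (b) Q = 1.225  (c) BW = 1511 Hz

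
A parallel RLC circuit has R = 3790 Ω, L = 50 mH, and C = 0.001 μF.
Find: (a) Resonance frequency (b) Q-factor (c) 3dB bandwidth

Step 1 — Resonance: ω₀ = 1/√(LC) = 1/√(0.05·1e-09) = 1.414e+05 rad/s.
Step 2 — f₀ = ω₀/(2π) = 2.251e+04 Hz.
Step 3 — Parallel Q: Q = R/(ω₀L) = 3790/(1.414e+05·0.05) = 0.536.
Step 4 — Bandwidth: Δω = ω₀/Q = 2.639e+05 rad/s; BW = Δω/(2π) = 4.199e+04 Hz.

(a) f₀ = 2.251e+04 Hz  (b) Q = 0.536  (c) BW = 4.199e+04 Hz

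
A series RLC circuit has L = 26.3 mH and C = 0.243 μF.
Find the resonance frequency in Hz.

Step 1 — Resonance condition Im(Z)=0 gives ω₀ = 1/√(LC).
Step 2 — ω₀ = 1/√(0.0263·2.43e-07) = 1.251e+04 rad/s.
Step 3 — f₀ = ω₀/(2π) = 1991 Hz.

f₀ = 1991 Hz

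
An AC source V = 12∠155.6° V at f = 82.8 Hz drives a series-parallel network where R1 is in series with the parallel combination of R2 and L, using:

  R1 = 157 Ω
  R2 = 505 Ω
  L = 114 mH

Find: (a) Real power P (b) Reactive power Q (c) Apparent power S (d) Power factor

Step 1 — Angular frequency: ω = 2π·f = 2π·82.8 = 520.2 rad/s.
Step 2 — Component impedances:
  R1: Z = R = 157 Ω
  R2: Z = R = 505 Ω
  L: Z = jωL = j·520.2·0.114 = 0 + j59.31 Ω
Step 3 — Parallel branch: R2 || L = 1/(1/R2 + 1/L) = 6.871 + j58.5 Ω.
Step 4 — Series with R1: Z_total = R1 + (R2 || L) = 163.9 + j58.5 Ω = 174∠19.6° Ω.
Step 5 — Source phasor: V = 12∠155.6° V = -10.93 + j4.957 V.
Step 6 — Current: I = V / Z = -0.04957 + j0.04795 A = 0.06897∠136.0° A.
Step 7 — Complex power: S = V·I* = 0.7794 + j0.2782 VA.
Step 8 — Real power: P = Re(S) = 0.7794 W.
Step 9 — Reactive power: Q = Im(S) = 0.2782 VAR.
Step 10 — Apparent power: |S| = 0.8276 VA.
Step 11 — Power factor: PF = P/|S| = 0.9418 (lagging).

(a) P = 0.7794 W  (b) Q = 0.2782 VAR  (c) S = 0.8276 VA  (d) PF = 0.9418 (lagging)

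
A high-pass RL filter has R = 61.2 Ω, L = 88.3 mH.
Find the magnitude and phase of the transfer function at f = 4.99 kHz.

Step 1 — Angular frequency: ω = 2π·4990 = 3.135e+04 rad/s.
Step 2 — Transfer function: H(jω) = jωL/(R + jωL).
Step 3 — Numerator jωL = j·2768; denominator R + jωL = 61.2 + j2768.
Step 4 — H = 0.9995 + j0.0221.
Step 5 — Magnitude: |H| = 0.9998 (-0.0 dB); phase: φ = 1.3°.

|H| = 0.9998 (-0.0 dB), φ = 1.3°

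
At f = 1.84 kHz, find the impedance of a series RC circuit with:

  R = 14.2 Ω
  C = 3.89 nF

Step 1 — Angular frequency: ω = 2π·f = 2π·1840 = 1.156e+04 rad/s.
Step 2 — Component impedances:
  R: Z = R = 14.2 Ω
  C: Z = 1/(jωC) = -j/(ω·C) = 0 - j2.224e+04 Ω
Step 3 — Series combination: Z_total = R + C = 14.2 - j2.224e+04 Ω = 2.224e+04∠-90.0° Ω.

Z = 14.2 - j2.224e+04 Ω = 2.224e+04∠-90.0° Ω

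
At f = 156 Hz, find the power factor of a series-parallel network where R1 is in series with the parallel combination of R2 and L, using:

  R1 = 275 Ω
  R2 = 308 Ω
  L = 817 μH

Step 1 — Angular frequency: ω = 2π·f = 2π·156 = 980.2 rad/s.
Step 2 — Component impedances:
  R1: Z = R = 275 Ω
  R2: Z = R = 308 Ω
  L: Z = jωL = j·980.2·0.000817 = 0 + j0.8008 Ω
Step 3 — Parallel branch: R2 || L = 1/(1/R2 + 1/L) = 0.002082 + j0.8008 Ω.
Step 4 — Series with R1: Z_total = R1 + (R2 || L) = 275 + j0.8008 Ω = 275∠0.2° Ω.
Step 5 — Power factor: PF = cos(φ) = Re(Z)/|Z| = 275/275 = 1.
Step 6 — Type: Im(Z) = 0.8008 ⇒ lagging (phase φ = 0.2°).

PF = 1 (lagging, φ = 0.2°)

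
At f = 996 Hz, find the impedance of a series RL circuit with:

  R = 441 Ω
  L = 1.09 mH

Step 1 — Angular frequency: ω = 2π·f = 2π·996 = 6258 rad/s.
Step 2 — Component impedances:
  R: Z = R = 441 Ω
  L: Z = jωL = j·6258·0.00109 = 0 + j6.821 Ω
Step 3 — Series combination: Z_total = R + L = 441 + j6.821 Ω = 441.1∠0.9° Ω.

Z = 441 + j6.821 Ω = 441.1∠0.9° Ω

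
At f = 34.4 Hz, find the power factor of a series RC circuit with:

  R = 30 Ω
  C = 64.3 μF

Step 1 — Angular frequency: ω = 2π·f = 2π·34.4 = 216.1 rad/s.
Step 2 — Component impedances:
  R: Z = R = 30 Ω
  C: Z = 1/(jωC) = -j/(ω·C) = 0 - j71.95 Ω
Step 3 — Series combination: Z_total = R + C = 30 - j71.95 Ω = 77.96∠-67.4° Ω.
Step 4 — Power factor: PF = cos(φ) = Re(Z)/|Z| = 30/77.96 = 0.3848.
Step 5 — Type: Im(Z) = -71.95 ⇒ leading (phase φ = -67.4°).

PF = 0.3848 (leading, φ = -67.4°)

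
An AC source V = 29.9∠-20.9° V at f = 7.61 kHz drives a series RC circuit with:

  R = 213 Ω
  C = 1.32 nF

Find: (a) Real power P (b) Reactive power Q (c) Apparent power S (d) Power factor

Step 1 — Angular frequency: ω = 2π·f = 2π·7610 = 4.782e+04 rad/s.
Step 2 — Component impedances:
  R: Z = R = 213 Ω
  C: Z = 1/(jωC) = -j/(ω·C) = 0 - j1.584e+04 Ω
Step 3 — Series combination: Z_total = R + C = 213 - j1.584e+04 Ω = 1.585e+04∠-89.2° Ω.
Step 4 — Source phasor: V = 29.9∠-20.9° V = 27.93 - j10.67 V.
Step 5 — Current: I = V / Z = 0.0006968 + j0.001754 A = 0.001887∠68.3° A.
Step 6 — Complex power: S = V·I* = 0.0007584 - j0.05642 VA.
Step 7 — Real power: P = Re(S) = 0.0007584 W.
Step 8 — Reactive power: Q = Im(S) = -0.05642 VAR.
Step 9 — Apparent power: |S| = 0.05642 VA.
Step 10 — Power factor: PF = P/|S| = 0.01344 (leading).

(a) P = 0.0007584 W  (b) Q = -0.05642 VAR  (c) S = 0.05642 VA  (d) PF = 0.01344 (leading)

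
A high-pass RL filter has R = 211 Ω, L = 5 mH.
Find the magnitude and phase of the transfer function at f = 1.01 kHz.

Step 1 — Angular frequency: ω = 2π·1010 = 6346 rad/s.
Step 2 — Transfer function: H(jω) = jωL/(R + jωL).
Step 3 — Numerator jωL = j·31.73; denominator R + jωL = 211 + j31.73.
Step 4 — H = 0.02211 + j0.1471.
Step 5 — Magnitude: |H| = 0.1487 (-16.6 dB); phase: φ = 81.4°.

|H| = 0.1487 (-16.6 dB), φ = 81.4°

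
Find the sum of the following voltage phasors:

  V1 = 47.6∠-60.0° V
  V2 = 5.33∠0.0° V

Step 1 — Convert each phasor to rectangular form:
  V1 = 47.6·(cos(-60.0°) + j·sin(-60.0°)) = 23.8 - j41.22 V
  V2 = 5.33·(cos(0.0°) + j·sin(0.0°)) = 5.33 V
Step 2 — Sum components: V_total = 29.13 - j41.22 V.
Step 3 — Convert to polar: |V_total| = 50.48 V, ∠V_total = -54.8°.

V_total = 50.48∠-54.8° V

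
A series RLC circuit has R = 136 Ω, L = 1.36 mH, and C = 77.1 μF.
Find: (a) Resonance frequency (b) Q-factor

Step 1 — Resonance condition Im(Z)=0 gives ω₀ = 1/√(LC).
Step 2 — ω₀ = 1/√(0.00136·7.71e-05) = 3088 rad/s.
Step 3 — f₀ = ω₀/(2π) = 491.5 Hz.
Step 4 — Series Q: Q = ω₀L/R = 3088·0.00136/136 = 0.03088.

(a) f₀ = 491.5 Hz  (b) Q = 0.03088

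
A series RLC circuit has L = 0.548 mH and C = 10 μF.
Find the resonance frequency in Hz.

Step 1 — Resonance condition Im(Z)=0 gives ω₀ = 1/√(LC).
Step 2 — ω₀ = 1/√(0.000548·1e-05) = 1.351e+04 rad/s.
Step 3 — f₀ = ω₀/(2π) = 2150 Hz.

f₀ = 2150 Hz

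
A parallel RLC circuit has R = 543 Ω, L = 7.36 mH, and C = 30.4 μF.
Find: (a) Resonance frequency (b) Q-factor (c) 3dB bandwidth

Step 1 — Resonance: ω₀ = 1/√(LC) = 1/√(0.00736·3.04e-05) = 2114 rad/s.
Step 2 — f₀ = ω₀/(2π) = 336.5 Hz.
Step 3 — Parallel Q: Q = R/(ω₀L) = 543/(2114·0.00736) = 34.9.
Step 4 — Bandwidth: Δω = ω₀/Q = 60.58 rad/s; BW = Δω/(2π) = 9.642 Hz.

(a) f₀ = 336.5 Hz  (b) Q = 34.9  (c) BW = 9.642 Hz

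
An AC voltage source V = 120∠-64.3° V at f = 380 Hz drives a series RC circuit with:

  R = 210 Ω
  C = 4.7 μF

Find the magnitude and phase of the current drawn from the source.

Step 1 — Angular frequency: ω = 2π·f = 2π·380 = 2388 rad/s.
Step 2 — Component impedances:
  R: Z = R = 210 Ω
  C: Z = 1/(jωC) = -j/(ω·C) = 0 - j89.11 Ω
Step 3 — Series combination: Z_total = R + C = 210 - j89.11 Ω = 228.1∠-23.0° Ω.
Step 4 — Source phasor: V = 120∠-64.3° V = 52.04 - j108.1 V.
Step 5 — Ohm's law: I = V / Z_total = (52.04 - j108.1) / (210 - j89.11) = 0.3951 - j0.3472 A.
Step 6 — Convert to polar: |I| = 0.526 A, ∠I = -41.3°.

I = 0.526∠-41.3° A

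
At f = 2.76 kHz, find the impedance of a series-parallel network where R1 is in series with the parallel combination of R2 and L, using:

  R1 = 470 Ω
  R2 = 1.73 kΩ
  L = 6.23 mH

Step 1 — Angular frequency: ω = 2π·f = 2π·2760 = 1.734e+04 rad/s.
Step 2 — Component impedances:
  R1: Z = R = 470 Ω
  R2: Z = R = 1730 Ω
  L: Z = jωL = j·1.734e+04·0.00623 = 0 + j108 Ω
Step 3 — Parallel branch: R2 || L = 1/(1/R2 + 1/L) = 6.721 + j107.6 Ω.
Step 4 — Series with R1: Z_total = R1 + (R2 || L) = 476.7 + j107.6 Ω = 488.7∠12.7° Ω.

Z = 476.7 + j107.6 Ω = 488.7∠12.7° Ω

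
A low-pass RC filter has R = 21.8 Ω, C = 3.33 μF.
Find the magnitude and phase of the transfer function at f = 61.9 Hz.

Step 1 — Angular frequency: ω = 2π·61.9 = 388.9 rad/s.
Step 2 — Transfer function: H(jω) = 1/(1 + jωRC).
Step 3 — Denominator: 1 + jωRC = 1 + j·388.9·21.8·3.33e-06 = 1 + j0.02823.
Step 4 — H = 0.9992 - j0.02821.
Step 5 — Magnitude: |H| = 0.9996 (-0.0 dB); phase: φ = -1.6°.

|H| = 0.9996 (-0.0 dB), φ = -1.6°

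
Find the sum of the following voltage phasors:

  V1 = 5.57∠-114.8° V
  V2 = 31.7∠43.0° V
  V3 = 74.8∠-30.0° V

Step 1 — Convert each phasor to rectangular form:
  V1 = 5.57·(cos(-114.8°) + j·sin(-114.8°)) = -2.336 - j5.056 V
  V2 = 31.7·(cos(43.0°) + j·sin(43.0°)) = 23.18 + j21.62 V
  V3 = 74.8·(cos(-30.0°) + j·sin(-30.0°)) = 64.78 - j37.4 V
Step 2 — Sum components: V_total = 85.63 - j20.84 V.
Step 3 — Convert to polar: |V_total| = 88.13 V, ∠V_total = -13.7°.

V_total = 88.13∠-13.7° V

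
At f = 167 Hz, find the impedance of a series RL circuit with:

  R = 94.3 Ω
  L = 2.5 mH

Step 1 — Angular frequency: ω = 2π·f = 2π·167 = 1049 rad/s.
Step 2 — Component impedances:
  R: Z = R = 94.3 Ω
  L: Z = jωL = j·1049·0.0025 = 0 + j2.623 Ω
Step 3 — Series combination: Z_total = R + L = 94.3 + j2.623 Ω = 94.34∠1.6° Ω.

Z = 94.3 + j2.623 Ω = 94.34∠1.6° Ω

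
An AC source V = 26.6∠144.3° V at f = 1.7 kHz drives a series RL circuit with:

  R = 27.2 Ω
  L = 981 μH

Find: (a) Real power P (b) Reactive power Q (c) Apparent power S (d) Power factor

Step 1 — Angular frequency: ω = 2π·f = 2π·1700 = 1.068e+04 rad/s.
Step 2 — Component impedances:
  R: Z = R = 27.2 Ω
  L: Z = jωL = j·1.068e+04·0.000981 = 0 + j10.48 Ω
Step 3 — Series combination: Z_total = R + L = 27.2 + j10.48 Ω = 29.15∠21.1° Ω.
Step 4 — Source phasor: V = 26.6∠144.3° V = -21.6 + j15.52 V.
Step 5 — Current: I = V / Z = -0.5001 + j0.7633 A = 0.9126∠123.2° A.
Step 6 — Complex power: S = V·I* = 22.65 + j8.726 VA.
Step 7 — Real power: P = Re(S) = 22.65 W.
Step 8 — Reactive power: Q = Im(S) = 8.726 VAR.
Step 9 — Apparent power: |S| = 24.27 VA.
Step 10 — Power factor: PF = P/|S| = 0.9332 (lagging).

(a) P = 22.65 W  (b) Q = 8.726 VAR  (c) S = 24.27 VA  (d) PF = 0.9332 (lagging)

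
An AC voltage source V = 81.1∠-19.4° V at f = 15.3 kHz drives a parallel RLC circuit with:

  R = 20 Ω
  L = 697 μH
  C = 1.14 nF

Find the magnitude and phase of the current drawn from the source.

Step 1 — Angular frequency: ω = 2π·f = 2π·1.53e+04 = 9.613e+04 rad/s.
Step 2 — Component impedances:
  R: Z = R = 20 Ω
  L: Z = jωL = j·9.613e+04·0.000697 = 0 + j67 Ω
  C: Z = 1/(jωC) = -j/(ω·C) = 0 - j9125 Ω
Step 3 — Parallel combination: 1/Z_total = 1/R + 1/L + 1/C; Z_total = 18.39 + j5.448 Ω = 19.18∠16.5° Ω.
Step 4 — Source phasor: V = 81.1∠-19.4° V = 76.5 - j26.94 V.
Step 5 — Ohm's law: I = V / Z_total = (76.5 - j26.94) / (18.39 + j5.448) = 3.426 - j2.48 A.
Step 6 — Convert to polar: |I| = 4.229 A, ∠I = -35.9°.

I = 4.229∠-35.9° A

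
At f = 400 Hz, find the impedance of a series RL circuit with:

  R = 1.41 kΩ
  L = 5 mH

Step 1 — Angular frequency: ω = 2π·f = 2π·400 = 2513 rad/s.
Step 2 — Component impedances:
  R: Z = R = 1410 Ω
  L: Z = jωL = j·2513·0.005 = 0 + j12.57 Ω
Step 3 — Series combination: Z_total = R + L = 1410 + j12.57 Ω = 1410∠0.5° Ω.

Z = 1410 + j12.57 Ω = 1410∠0.5° Ω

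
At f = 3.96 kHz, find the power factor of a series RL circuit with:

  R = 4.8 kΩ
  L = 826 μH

Step 1 — Angular frequency: ω = 2π·f = 2π·3960 = 2.488e+04 rad/s.
Step 2 — Component impedances:
  R: Z = R = 4800 Ω
  L: Z = jωL = j·2.488e+04·0.000826 = 0 + j20.55 Ω
Step 3 — Series combination: Z_total = R + L = 4800 + j20.55 Ω = 4800∠0.2° Ω.
Step 4 — Power factor: PF = cos(φ) = Re(Z)/|Z| = 4800/4800 = 1.
Step 5 — Type: Im(Z) = 20.55 ⇒ lagging (phase φ = 0.2°).

PF = 1 (lagging, φ = 0.2°)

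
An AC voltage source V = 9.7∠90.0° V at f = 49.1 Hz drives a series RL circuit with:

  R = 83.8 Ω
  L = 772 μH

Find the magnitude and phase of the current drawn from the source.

Step 1 — Angular frequency: ω = 2π·f = 2π·49.1 = 308.5 rad/s.
Step 2 — Component impedances:
  R: Z = R = 83.8 Ω
  L: Z = jωL = j·308.5·0.000772 = 0 + j0.2382 Ω
Step 3 — Series combination: Z_total = R + L = 83.8 + j0.2382 Ω = 83.8∠0.2° Ω.
Step 4 — Source phasor: V = 9.7∠90.0° V = 0 + j9.7 V.
Step 5 — Ohm's law: I = V / Z_total = (0 + j9.7) / (83.8 + j0.2382) = 0.000329 + j0.1158 A.
Step 6 — Convert to polar: |I| = 0.1158 A, ∠I = 89.8°.

I = 0.1158∠89.8° A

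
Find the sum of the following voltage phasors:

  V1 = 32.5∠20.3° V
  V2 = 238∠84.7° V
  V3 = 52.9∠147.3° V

Step 1 — Convert each phasor to rectangular form:
  V1 = 32.5·(cos(20.3°) + j·sin(20.3°)) = 30.48 + j11.28 V
  V2 = 238·(cos(84.7°) + j·sin(84.7°)) = 21.98 + j237 V
  V3 = 52.9·(cos(147.3°) + j·sin(147.3°)) = -44.52 + j28.58 V
Step 2 — Sum components: V_total = 7.95 + j276.8 V.
Step 3 — Convert to polar: |V_total| = 277 V, ∠V_total = 88.4°.

V_total = 277∠88.4° V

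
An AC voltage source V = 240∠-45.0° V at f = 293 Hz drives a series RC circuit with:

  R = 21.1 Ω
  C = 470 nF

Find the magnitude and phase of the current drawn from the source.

Step 1 — Angular frequency: ω = 2π·f = 2π·293 = 1841 rad/s.
Step 2 — Component impedances:
  R: Z = R = 21.1 Ω
  C: Z = 1/(jωC) = -j/(ω·C) = 0 - j1156 Ω
Step 3 — Series combination: Z_total = R + C = 21.1 - j1156 Ω = 1156∠-89.0° Ω.
Step 4 — Source phasor: V = 240∠-45.0° V = 169.7 - j169.7 V.
Step 5 — Ohm's law: I = V / Z_total = (169.7 - j169.7) / (21.1 - j1156) = 0.1495 + j0.1441 A.
Step 6 — Convert to polar: |I| = 0.2076 A, ∠I = 44.0°.

I = 0.2076∠44.0° A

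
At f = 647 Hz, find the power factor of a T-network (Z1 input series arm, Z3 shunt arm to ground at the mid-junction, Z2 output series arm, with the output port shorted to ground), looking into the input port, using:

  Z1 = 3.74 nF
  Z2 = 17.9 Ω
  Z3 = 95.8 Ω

Step 1 — Angular frequency: ω = 2π·f = 2π·647 = 4065 rad/s.
Step 2 — Component impedances:
  Z1: Z = 1/(jωC) = -j/(ω·C) = 0 - j6.577e+04 Ω
  Z2: Z = R = 17.9 Ω
  Z3: Z = R = 95.8 Ω
Step 3 — With the output port shorted to ground, the output series arm Z2 runs from the junction to ground; the shunt arm Z3 also runs from the junction to ground. They appear in parallel: Z3 || Z2 = 15.08 Ω.
Step 4 — Series with input arm Z1: Z_in = Z1 + (Z3 || Z2) = 15.08 - j6.577e+04 Ω = 6.577e+04∠-90.0° Ω.
Step 5 — Power factor: PF = cos(φ) = Re(Z)/|Z| = 15.08/6.577e+04 = 0.0002293.
Step 6 — Type: Im(Z) = -6.577e+04 ⇒ leading (phase φ = -90.0°).

PF = 0.0002293 (leading, φ = -90.0°)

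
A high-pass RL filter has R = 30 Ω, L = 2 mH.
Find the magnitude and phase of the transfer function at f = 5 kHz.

Step 1 — Angular frequency: ω = 2π·5000 = 3.142e+04 rad/s.
Step 2 — Transfer function: H(jω) = jωL/(R + jωL).
Step 3 — Numerator jωL = j·62.83; denominator R + jωL = 30 + j62.83.
Step 4 — H = 0.8144 + j0.3888.
Step 5 — Magnitude: |H| = 0.9024 (-0.9 dB); phase: φ = 25.5°.

|H| = 0.9024 (-0.9 dB), φ = 25.5°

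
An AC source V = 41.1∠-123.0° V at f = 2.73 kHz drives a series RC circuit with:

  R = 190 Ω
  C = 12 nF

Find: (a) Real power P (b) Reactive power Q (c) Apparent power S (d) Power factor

Step 1 — Angular frequency: ω = 2π·f = 2π·2730 = 1.715e+04 rad/s.
Step 2 — Component impedances:
  R: Z = R = 190 Ω
  C: Z = 1/(jωC) = -j/(ω·C) = 0 - j4858 Ω
Step 3 — Series combination: Z_total = R + C = 190 - j4858 Ω = 4862∠-87.8° Ω.
Step 4 — Source phasor: V = 41.1∠-123.0° V = -22.38 - j34.47 V.
Step 5 — Current: I = V / Z = 0.006904 - j0.004878 A = 0.008453∠-35.2° A.
Step 6 — Complex power: S = V·I* = 0.01358 - j0.3472 VA.
Step 7 — Real power: P = Re(S) = 0.01358 W.
Step 8 — Reactive power: Q = Im(S) = -0.3472 VAR.
Step 9 — Apparent power: |S| = 0.3474 VA.
Step 10 — Power factor: PF = P/|S| = 0.03908 (leading).

(a) P = 0.01358 W  (b) Q = -0.3472 VAR  (c) S = 0.3474 VA  (d) PF = 0.03908 (leading)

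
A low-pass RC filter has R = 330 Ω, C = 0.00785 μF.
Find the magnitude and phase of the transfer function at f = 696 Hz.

Step 1 — Angular frequency: ω = 2π·696 = 4373 rad/s.
Step 2 — Transfer function: H(jω) = 1/(1 + jωRC).
Step 3 — Denominator: 1 + jωRC = 1 + j·4373·330·7.85e-09 = 1 + j0.01133.
Step 4 — H = 0.9999 - j0.01133.
Step 5 — Magnitude: |H| = 0.9999 (-0.0 dB); phase: φ = -0.6°.

|H| = 0.9999 (-0.0 dB), φ = -0.6°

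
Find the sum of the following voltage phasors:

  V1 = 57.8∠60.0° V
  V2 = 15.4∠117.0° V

Step 1 — Convert each phasor to rectangular form:
  V1 = 57.8·(cos(60.0°) + j·sin(60.0°)) = 28.9 + j50.06 V
  V2 = 15.4·(cos(117.0°) + j·sin(117.0°)) = -6.991 + j13.72 V
Step 2 — Sum components: V_total = 21.91 + j63.78 V.
Step 3 — Convert to polar: |V_total| = 67.44 V, ∠V_total = 71.0°.

V_total = 67.44∠71.0° V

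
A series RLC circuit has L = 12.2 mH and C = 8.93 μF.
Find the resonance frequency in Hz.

Step 1 — Resonance condition Im(Z)=0 gives ω₀ = 1/√(LC).
Step 2 — ω₀ = 1/√(0.0122·8.93e-06) = 3030 rad/s.
Step 3 — f₀ = ω₀/(2π) = 482.2 Hz.

f₀ = 482.2 Hz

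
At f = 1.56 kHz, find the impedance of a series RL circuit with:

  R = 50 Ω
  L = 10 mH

Step 1 — Angular frequency: ω = 2π·f = 2π·1560 = 9802 rad/s.
Step 2 — Component impedances:
  R: Z = R = 50 Ω
  L: Z = jωL = j·9802·0.01 = 0 + j98.02 Ω
Step 3 — Series combination: Z_total = R + L = 50 + j98.02 Ω = 110∠63.0° Ω.

Z = 50 + j98.02 Ω = 110∠63.0° Ω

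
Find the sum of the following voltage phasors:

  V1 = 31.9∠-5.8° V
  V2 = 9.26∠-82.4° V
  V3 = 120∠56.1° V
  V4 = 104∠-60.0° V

Step 1 — Convert each phasor to rectangular form:
  V1 = 31.9·(cos(-5.8°) + j·sin(-5.8°)) = 31.74 - j3.224 V
  V2 = 9.26·(cos(-82.4°) + j·sin(-82.4°)) = 1.225 - j9.179 V
  V3 = 120·(cos(56.1°) + j·sin(56.1°)) = 66.93 + j99.6 V
  V4 = 104·(cos(-60.0°) + j·sin(-60.0°)) = 52 - j90.07 V
Step 2 — Sum components: V_total = 151.9 - j2.868 V.
Step 3 — Convert to polar: |V_total| = 151.9 V, ∠V_total = -1.1°.

V_total = 151.9∠-1.1° V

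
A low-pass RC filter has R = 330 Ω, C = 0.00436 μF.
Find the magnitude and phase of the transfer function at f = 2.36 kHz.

Step 1 — Angular frequency: ω = 2π·2360 = 1.483e+04 rad/s.
Step 2 — Transfer function: H(jω) = 1/(1 + jωRC).
Step 3 — Denominator: 1 + jωRC = 1 + j·1.483e+04·330·4.36e-09 = 1 + j0.02133.
Step 4 — H = 0.9995 - j0.02133.
Step 5 — Magnitude: |H| = 0.9998 (-0.0 dB); phase: φ = -1.2°.

|H| = 0.9998 (-0.0 dB), φ = -1.2°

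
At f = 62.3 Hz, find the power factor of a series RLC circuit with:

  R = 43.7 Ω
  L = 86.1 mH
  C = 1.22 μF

Step 1 — Angular frequency: ω = 2π·f = 2π·62.3 = 391.4 rad/s.
Step 2 — Component impedances:
  R: Z = R = 43.7 Ω
  L: Z = jωL = j·391.4·0.0861 = 0 + j33.7 Ω
  C: Z = 1/(jωC) = -j/(ω·C) = 0 - j2094 Ω
Step 3 — Series combination: Z_total = R + L + C = 43.7 - j2060 Ω = 2061∠-88.8° Ω.
Step 4 — Power factor: PF = cos(φ) = Re(Z)/|Z| = 43.7/2060.7 = 0.02121.
Step 5 — Type: Im(Z) = -2060 ⇒ leading (phase φ = -88.8°).

PF = 0.02121 (leading, φ = -88.8°)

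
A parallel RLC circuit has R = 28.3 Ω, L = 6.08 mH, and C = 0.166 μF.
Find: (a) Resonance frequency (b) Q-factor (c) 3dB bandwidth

Step 1 — Resonance: ω₀ = 1/√(LC) = 1/√(0.00608·1.66e-07) = 3.148e+04 rad/s.
Step 2 — f₀ = ω₀/(2π) = 5010 Hz.
Step 3 — Parallel Q: Q = R/(ω₀L) = 28.3/(3.148e+04·0.00608) = 0.1479.
Step 4 — Bandwidth: Δω = ω₀/Q = 2.129e+05 rad/s; BW = Δω/(2π) = 3.388e+04 Hz.

(a) f₀ = 5010 Hz  (b) Q = 0.1479  (c) BW = 3.388e+04 Hz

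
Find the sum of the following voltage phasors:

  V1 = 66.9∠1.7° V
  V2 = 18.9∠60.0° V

Step 1 — Convert each phasor to rectangular form:
  V1 = 66.9·(cos(1.7°) + j·sin(1.7°)) = 66.87 + j1.985 V
  V2 = 18.9·(cos(60.0°) + j·sin(60.0°)) = 9.45 + j16.37 V
Step 2 — Sum components: V_total = 76.32 + j18.35 V.
Step 3 — Convert to polar: |V_total| = 78.5 V, ∠V_total = 13.5°.

V_total = 78.5∠13.5° V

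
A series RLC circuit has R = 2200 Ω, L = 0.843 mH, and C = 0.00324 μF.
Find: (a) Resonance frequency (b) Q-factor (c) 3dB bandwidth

Step 1 — Resonance: ω₀ = 1/√(LC) = 1/√(0.000843·3.24e-09) = 6.051e+05 rad/s.
Step 2 — f₀ = ω₀/(2π) = 9.63e+04 Hz.
Step 3 — Series Q: Q = ω₀L/R = 6.051e+05·0.000843/2200 = 0.2319.
Step 4 — Bandwidth: Δω = ω₀/Q = 2.61e+06 rad/s; BW = Δω/(2π) = 4.154e+05 Hz.

(a) f₀ = 9.63e+04 Hz  (b) Q = 0.2319  (c) BW = 4.154e+05 Hz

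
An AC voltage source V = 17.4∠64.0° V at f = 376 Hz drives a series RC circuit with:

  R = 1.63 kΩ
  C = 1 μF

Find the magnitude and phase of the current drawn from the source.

Step 1 — Angular frequency: ω = 2π·f = 2π·376 = 2362 rad/s.
Step 2 — Component impedances:
  R: Z = R = 1630 Ω
  C: Z = 1/(jωC) = -j/(ω·C) = 0 - j423.3 Ω
Step 3 — Series combination: Z_total = R + C = 1630 - j423.3 Ω = 1684∠-14.6° Ω.
Step 4 — Source phasor: V = 17.4∠64.0° V = 7.628 + j15.64 V.
Step 5 — Ohm's law: I = V / Z_total = (7.628 + j15.64) / (1630 - j423.3) = 0.00205 + j0.01013 A.
Step 6 — Convert to polar: |I| = 0.01033 A, ∠I = 78.6°.

I = 0.01033∠78.6° A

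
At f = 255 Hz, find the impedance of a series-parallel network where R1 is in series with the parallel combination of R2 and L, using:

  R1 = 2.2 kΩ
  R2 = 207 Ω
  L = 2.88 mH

Step 1 — Angular frequency: ω = 2π·f = 2π·255 = 1602 rad/s.
Step 2 — Component impedances:
  R1: Z = R = 2200 Ω
  R2: Z = R = 207 Ω
  L: Z = jωL = j·1602·0.00288 = 0 + j4.614 Ω
Step 3 — Parallel branch: R2 || L = 1/(1/R2 + 1/L) = 0.1028 + j4.612 Ω.
Step 4 — Series with R1: Z_total = R1 + (R2 || L) = 2200 + j4.612 Ω = 2200∠0.1° Ω.

Z = 2200 + j4.612 Ω = 2200∠0.1° Ω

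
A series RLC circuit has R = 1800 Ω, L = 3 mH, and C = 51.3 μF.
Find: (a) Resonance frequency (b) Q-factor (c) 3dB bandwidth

Step 1 — Resonance condition Im(Z)=0 gives ω₀ = 1/√(LC).
Step 2 — ω₀ = 1/√(0.003·5.13e-05) = 2549 rad/s.
Step 3 — f₀ = ω₀/(2π) = 405.7 Hz.
Step 4 — Series Q: Q = ω₀L/R = 2549·0.003/1800 = 0.004248.
Step 5 — 3dB bandwidth: Δω = ω₀/Q = 6e+05 rad/s; BW = Δω/(2π) = 9.549e+04 Hz.

(a) f₀ = 405.7 Hz  (b) Q = 0.004248  (c) BW = 9.549e+04 Hz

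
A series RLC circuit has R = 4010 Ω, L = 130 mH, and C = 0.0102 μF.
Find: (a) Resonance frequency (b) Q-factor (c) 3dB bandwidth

Step 1 — Resonance: ω₀ = 1/√(LC) = 1/√(0.13·1.02e-08) = 2.746e+04 rad/s.
Step 2 — f₀ = ω₀/(2π) = 4371 Hz.
Step 3 — Series Q: Q = ω₀L/R = 2.746e+04·0.13/4010 = 0.8903.
Step 4 — Bandwidth: Δω = ω₀/Q = 3.085e+04 rad/s; BW = Δω/(2π) = 4909 Hz.

(a) f₀ = 4371 Hz  (b) Q = 0.8903  (c) BW = 4909 Hz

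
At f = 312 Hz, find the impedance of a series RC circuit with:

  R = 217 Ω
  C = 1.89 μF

Step 1 — Angular frequency: ω = 2π·f = 2π·312 = 1960 rad/s.
Step 2 — Component impedances:
  R: Z = R = 217 Ω
  C: Z = 1/(jωC) = -j/(ω·C) = 0 - j269.9 Ω
Step 3 — Series combination: Z_total = R + C = 217 - j269.9 Ω = 346.3∠-51.2° Ω.

Z = 217 - j269.9 Ω = 346.3∠-51.2° Ω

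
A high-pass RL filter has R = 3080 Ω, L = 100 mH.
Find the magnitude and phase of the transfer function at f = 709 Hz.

Step 1 — Angular frequency: ω = 2π·709 = 4455 rad/s.
Step 2 — Transfer function: H(jω) = jωL/(R + jωL).
Step 3 — Numerator jωL = j·445.5; denominator R + jωL = 3080 + j445.5.
Step 4 — H = 0.02049 + j0.1417.
Step 5 — Magnitude: |H| = 0.1431 (-16.9 dB); phase: φ = 81.8°.

|H| = 0.1431 (-16.9 dB), φ = 81.8°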